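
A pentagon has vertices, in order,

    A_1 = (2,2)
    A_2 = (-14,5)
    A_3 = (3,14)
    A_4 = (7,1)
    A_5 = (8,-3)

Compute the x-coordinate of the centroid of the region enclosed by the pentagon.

-28/33

Apply the surveyor's formula. First the cross-terms c_i = x_i·y_{i+1} − x_{i+1}·y_i:
  38, -211, -95, -29, 22  ⇒  2A = -275, A = -137.5.
Then Σ (x_i + x_{i+1})·c_i = 700, so x̄ = 700 / (6·(-137.5)) = -28/33.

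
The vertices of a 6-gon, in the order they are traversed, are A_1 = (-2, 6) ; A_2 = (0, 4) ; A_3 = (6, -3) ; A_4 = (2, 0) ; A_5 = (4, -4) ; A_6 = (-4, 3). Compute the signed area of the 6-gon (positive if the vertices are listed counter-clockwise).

Apply the shoelace formula: 2A = Σ (x_i·y_{i+1} − x_{i+1}·y_i), indices taken mod 6.
Cross-terms: -8, -24, 6, -8, -4, -18  ⇒  Σ = -56
Signed area = Σ/2 = -28 (negative ⇒ clockwise traversal).

-28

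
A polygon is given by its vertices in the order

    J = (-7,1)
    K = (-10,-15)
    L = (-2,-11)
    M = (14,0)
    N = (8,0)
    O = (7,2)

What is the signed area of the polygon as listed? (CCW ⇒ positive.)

Apply the shoelace (surveyor's) formula: 2A = Σ (x_i·y_{i+1} − x_{i+1}·y_i), indices taken mod 6.
Σ = (115) + (80) + (154) + (0) + (16) + (21) = 386
Signed area = Σ/2 = 193 (positive ⇒ counter-clockwise traversal).

193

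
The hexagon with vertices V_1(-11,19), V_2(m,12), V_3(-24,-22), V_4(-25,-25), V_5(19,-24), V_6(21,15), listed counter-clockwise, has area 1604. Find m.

Write out the shoelace sum; only the two edges meeting at V_2 involve m:
2·Area = [((-11)·12 − m·19) + (m·(-22) − (-24)·12)] + 2478
       = -41·m + 2634 = 3208
⇒ m = -14.

-14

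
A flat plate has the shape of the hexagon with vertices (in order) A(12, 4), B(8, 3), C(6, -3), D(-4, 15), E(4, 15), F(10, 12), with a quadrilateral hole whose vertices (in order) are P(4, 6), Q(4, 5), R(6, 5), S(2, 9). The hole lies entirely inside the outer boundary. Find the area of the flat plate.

140

Outer boundary:
Cross-terms: 4, -42, 78, -120, -102, -104  ⇒  Σ = -286
Area = |Σ|/2 = 143.
Hole:
Apply the shoelace (surveyor's) formula: 2A = Σ (x_i·y_{i+1} − x_{i+1}·y_i), indices taken mod 4.
P→Q: (4)(5) − (4)(6) = -4
Q→R: (4)(5) − (6)(5) = -10
R→S: (6)(9) − (2)(5) = 44
S→P: (2)(6) − (4)(9) = -24
Σ = 6
Area = |Σ|/2 = 3.
Net area = 143 − 3 = 140.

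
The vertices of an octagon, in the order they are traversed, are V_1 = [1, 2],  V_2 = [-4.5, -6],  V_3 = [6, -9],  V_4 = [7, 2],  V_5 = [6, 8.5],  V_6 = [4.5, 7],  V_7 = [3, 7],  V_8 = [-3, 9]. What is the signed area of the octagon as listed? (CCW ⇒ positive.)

124.625

Apply the shoelace (surveyor's) formula: 2A = Σ (x_i·y_{i+1} − x_{i+1}·y_i), indices taken mod 8.
V_1→V_2: (1)(-6) − (-4.5)(2) = 3
V_2→V_3: (-4.5)(-9) − (6)(-6) = 76.5
V_3→V_4: (6)(2) − (7)(-9) = 75
V_4→V_5: (7)(8.5) − (6)(2) = 47.5
V_5→V_6: (6)(7) − (4.5)(8.5) = 3.75
V_6→V_7: (4.5)(7) − (3)(7) = 10.5
V_7→V_8: (3)(9) − (-3)(7) = 48
V_8→V_1: (-3)(2) − (1)(9) = -15
Σ = 249.25
Signed area = Σ/2 = 124.625 (positive ⇒ counter-clockwise traversal).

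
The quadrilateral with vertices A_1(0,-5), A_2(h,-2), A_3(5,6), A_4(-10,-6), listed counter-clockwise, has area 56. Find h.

Write out the shoelace sum; only the two edges meeting at A_2 involve h:
2·Area = [(0·(-2) − h·(-5)) + (h·6 − 5·(-2))] + 80
       = 11·h + 90 = 112
⇒ h = 2.

2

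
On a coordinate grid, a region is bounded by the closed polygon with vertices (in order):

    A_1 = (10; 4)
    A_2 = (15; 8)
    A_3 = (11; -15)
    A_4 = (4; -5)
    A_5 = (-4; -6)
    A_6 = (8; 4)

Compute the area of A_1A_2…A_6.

154

Apply the shoelace (surveyor's) formula: 2A = Σ (x_i·y_{i+1} − x_{i+1}·y_i), indices taken mod 6.
A_1→A_2: (10)(8) − (15)(4) = 20
A_2→A_3: (15)(-15) − (11)(8) = -313
A_3→A_4: (11)(-5) − (4)(-15) = 5
A_4→A_5: (4)(-6) − (-4)(-5) = -44
A_5→A_6: (-4)(4) − (8)(-6) = 32
A_6→A_1: (8)(4) − (10)(4) = -8
Σ = -308
Area = |Σ|/2 = 154.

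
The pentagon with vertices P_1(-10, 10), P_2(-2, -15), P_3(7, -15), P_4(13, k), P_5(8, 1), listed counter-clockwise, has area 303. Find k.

-3

Write out the shoelace sum; only the two edges meeting at P_4 involve k:
2·Area = [(7·k − 13·(-15)) + (13·1 − 8·k)] + 395
       = -1·k + 603 = 606
⇒ k = -3.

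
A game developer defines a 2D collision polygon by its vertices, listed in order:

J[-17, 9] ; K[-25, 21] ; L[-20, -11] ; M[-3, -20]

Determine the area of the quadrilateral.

Σ = (-132) + (695) + (367) + (-367) = 563
Area = |Σ|/2 = 281.5.

281.5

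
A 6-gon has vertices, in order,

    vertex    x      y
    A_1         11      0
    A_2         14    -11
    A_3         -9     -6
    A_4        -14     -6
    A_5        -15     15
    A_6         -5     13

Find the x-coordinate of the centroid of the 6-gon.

-304/117

Apply Gauss's area formula. First the cross-terms c_i = x_i·y_{i+1} − x_{i+1}·y_i:
  -121, -183, -30, -300, -120, -143  ⇒  2A = -897, A = -448.5.
Then Σ (x_i + x_{i+1})·c_i = 6992, so x̄ = 6992 / (6·(-448.5)) = -304/117.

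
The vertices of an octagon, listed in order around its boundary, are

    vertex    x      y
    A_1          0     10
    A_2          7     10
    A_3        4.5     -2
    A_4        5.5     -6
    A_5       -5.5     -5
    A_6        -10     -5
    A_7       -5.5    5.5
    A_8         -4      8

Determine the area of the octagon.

Apply the shoelace (surveyor's) formula: 2A = Σ (x_i·y_{i+1} − x_{i+1}·y_i), indices taken mod 8.
Σ = (-70) + (-59) + (-16) + (-60.5) + (-22.5) + (-82.5) + (-22) + (-40) = -372.5
Area = |Σ|/2 = 186.25.

186.25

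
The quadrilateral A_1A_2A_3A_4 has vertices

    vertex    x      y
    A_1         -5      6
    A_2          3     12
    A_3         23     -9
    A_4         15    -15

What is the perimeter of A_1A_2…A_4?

|A_1A_2| = √((8)² + (6)²) = √100 = 10
|A_2A_3| = √((20)² + (-21)²) = √841 = 29
|A_3A_4| = √((-8)² + (-6)²) = √100 = 10
|A_4A_1| = √((-20)² + (21)²) = √841 = 29
Perimeter = 10 + 29 + 10 + 29 = 78.

78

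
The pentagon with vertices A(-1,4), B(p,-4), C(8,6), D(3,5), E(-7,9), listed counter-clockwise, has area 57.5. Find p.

Write out the shoelace sum; only the two edges meeting at B involve p:
2·Area = [((-1)·(-4) − p·4) + (p·6 − 8·(-4))] + 65
       = 2·p + 101 = 115
⇒ p = 7.

7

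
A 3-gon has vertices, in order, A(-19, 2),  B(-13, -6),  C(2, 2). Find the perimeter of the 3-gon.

|AB| = √((6)² + (-8)²) = √100 = 10
|BC| = √((15)² + (8)²) = √289 = 17
|CA| = √((-21)² + (0)²) = √441 = 21
Perimeter = 10 + 17 + 21 = 48.

48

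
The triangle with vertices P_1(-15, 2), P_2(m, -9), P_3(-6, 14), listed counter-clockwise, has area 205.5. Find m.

The doubled signed area Σ (x_i y_{i+1} − x_{i+1} y_i) is linear in m.
With m=0 it equals 279; the coefficient of m is 12 (from the two edges through P_2).
So 12·m + 279 = 2·205.5 = 411 ⇒ m = 11.

11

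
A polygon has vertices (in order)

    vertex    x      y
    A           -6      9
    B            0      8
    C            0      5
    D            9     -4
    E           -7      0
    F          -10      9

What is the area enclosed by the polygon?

Apply the surveyor's formula: 2A = Σ (x_i·y_{i+1} − x_{i+1}·y_i), indices taken mod 6.
Σ = (-48) + (0) + (-45) + (-28) + (-63) + (-36) = -220
Area = |Σ|/2 = 110.

110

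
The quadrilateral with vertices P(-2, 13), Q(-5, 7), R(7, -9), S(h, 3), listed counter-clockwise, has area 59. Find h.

2

Write out the shoelace sum; only the two edges meeting at S involve h:
2·Area = [(7·3 − h·(-9)) + (h·13 − (-2)·3)] + 47
       = 22·h + 74 = 118
⇒ h = 2.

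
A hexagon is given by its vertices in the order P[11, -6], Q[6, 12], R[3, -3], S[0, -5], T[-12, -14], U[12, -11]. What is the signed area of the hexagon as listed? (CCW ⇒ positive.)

P→Q: (11)(12) − (6)(-6) = 168
Q→R: (6)(-3) − (3)(12) = -54
R→S: (3)(-5) − (0)(-3) = -15
S→T: (0)(-14) − (-12)(-5) = -60
T→U: (-12)(-11) − (12)(-14) = 300
U→P: (12)(-6) − (11)(-11) = 49
Σ = 388
Signed area = Σ/2 = 194 (positive ⇒ counter-clockwise traversal).

194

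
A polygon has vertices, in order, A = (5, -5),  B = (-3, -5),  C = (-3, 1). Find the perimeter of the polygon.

|AB| = √((-8)² + (0)²) = √64 = 8
|BC| = √((0)² + (6)²) = √36 = 6
|CA| = √((8)² + (-6)²) = √100 = 10
Perimeter = 8 + 6 + 10 = 24.

24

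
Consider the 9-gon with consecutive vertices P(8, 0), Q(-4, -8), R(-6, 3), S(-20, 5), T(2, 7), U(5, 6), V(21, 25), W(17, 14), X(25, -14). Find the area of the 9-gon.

Apply the shoelace (surveyor's) formula: 2A = Σ (x_i·y_{i+1} − x_{i+1}·y_i), indices taken mod 9.
Σ = (-64) + (-60) + (30) + (-150) + (-23) + (-1) + (-131) + (-588) + (112) = -875
Area = |Σ|/2 = 437.5.

437.5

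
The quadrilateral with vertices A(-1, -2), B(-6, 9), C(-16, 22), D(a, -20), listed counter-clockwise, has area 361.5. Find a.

The doubled signed area Σ (x_i y_{i+1} − x_{i+1} y_i) is linear in a.
With a=0 it equals 291; the coefficient of a is -24 (from the two edges through D).
So -24·a + 291 = 2·361.5 = 723 ⇒ a = -18.

-18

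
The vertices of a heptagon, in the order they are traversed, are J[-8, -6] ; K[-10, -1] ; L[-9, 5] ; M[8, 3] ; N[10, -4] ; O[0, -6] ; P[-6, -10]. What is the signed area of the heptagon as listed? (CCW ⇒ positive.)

Apply Gauss's area formula: 2A = Σ (x_i·y_{i+1} − x_{i+1}·y_i), indices taken mod 7.
J→K: (-8)(-1) − (-10)(-6) = -52
K→L: (-10)(5) − (-9)(-1) = -59
L→M: (-9)(3) − (8)(5) = -67
M→N: (8)(-4) − (10)(3) = -62
N→O: (10)(-6) − (0)(-4) = -60
O→P: (0)(-10) − (-6)(-6) = -36
P→J: (-6)(-6) − (-8)(-10) = -44
Σ = -380
Signed area = Σ/2 = -190 (negative ⇒ clockwise traversal).

-190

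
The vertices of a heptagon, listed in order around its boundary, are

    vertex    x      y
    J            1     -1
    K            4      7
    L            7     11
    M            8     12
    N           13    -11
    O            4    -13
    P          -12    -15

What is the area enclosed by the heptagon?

Apply Gauss's area formula: 2A = Σ (x_i·y_{i+1} − x_{i+1}·y_i), indices taken mod 7.
J→K: (1)(7) − (4)(-1) = 11
K→L: (4)(11) − (7)(7) = -5
L→M: (7)(12) − (8)(11) = -4
M→N: (8)(-11) − (13)(12) = -244
N→O: (13)(-13) − (4)(-11) = -125
O→P: (4)(-15) − (-12)(-13) = -216
P→J: (-12)(-1) − (1)(-15) = 27
Σ = -556
Area = |Σ|/2 = 278.

278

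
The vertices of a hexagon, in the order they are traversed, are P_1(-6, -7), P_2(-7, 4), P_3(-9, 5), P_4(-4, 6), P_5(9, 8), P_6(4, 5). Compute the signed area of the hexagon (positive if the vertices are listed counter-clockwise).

Apply the shoelace (surveyor's) formula: 2A = Σ (x_i·y_{i+1} − x_{i+1}·y_i), indices taken mod 6.
P_1→P_2: (-6)(4) − (-7)(-7) = -73
P_2→P_3: (-7)(5) − (-9)(4) = 1
P_3→P_4: (-9)(6) − (-4)(5) = -34
P_4→P_5: (-4)(8) − (9)(6) = -86
P_5→P_6: (9)(5) − (4)(8) = 13
P_6→P_1: (4)(-7) − (-6)(5) = 2
Σ = -177
Signed area = Σ/2 = -88.5 (negative ⇒ clockwise traversal).

-88.5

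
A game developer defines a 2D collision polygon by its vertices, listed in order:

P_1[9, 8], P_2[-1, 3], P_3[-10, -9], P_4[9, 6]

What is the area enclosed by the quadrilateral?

56.5

Cross-terms: 35, 39, 21, 18  ⇒  Σ = 113
Area = |Σ|/2 = 56.5.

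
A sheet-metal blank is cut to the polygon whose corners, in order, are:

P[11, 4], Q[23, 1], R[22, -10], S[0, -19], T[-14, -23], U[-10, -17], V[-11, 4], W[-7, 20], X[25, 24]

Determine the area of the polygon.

1130

Apply the shoelace formula: 2A = Σ (x_i·y_{i+1} − x_{i+1}·y_i), indices taken mod 9.
Σ = (-81) + (-252) + (-418) + (-266) + (8) + (-227) + (-192) + (-668) + (-164) = -2260
Area = |Σ|/2 = 1130.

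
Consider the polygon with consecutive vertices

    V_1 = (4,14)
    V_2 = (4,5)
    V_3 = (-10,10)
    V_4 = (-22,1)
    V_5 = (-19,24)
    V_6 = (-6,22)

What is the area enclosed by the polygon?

345.5

Σ = (-36) + (90) + (210) + (-509) + (-274) + (-172) = -691
Area = |Σ|/2 = 345.5.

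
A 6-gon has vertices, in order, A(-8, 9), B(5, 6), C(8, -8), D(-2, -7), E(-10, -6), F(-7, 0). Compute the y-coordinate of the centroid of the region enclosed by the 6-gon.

-25/104

Apply the shoelace (surveyor's) formula. First the cross-terms c_i = x_i·y_{i+1} − x_{i+1}·y_i:
  -93, -88, -72, -58, -42, -63  ⇒  2A = -416, A = -208.
Then Σ (y_i + y_{i+1})·c_i = 300, so ȳ = 300 / (6·(-208)) = -25/104.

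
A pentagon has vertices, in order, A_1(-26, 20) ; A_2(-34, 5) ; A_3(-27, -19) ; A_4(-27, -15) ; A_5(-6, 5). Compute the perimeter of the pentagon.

|A_1A_2| = √((-8)² + (-15)²) = √289 = 17
|A_2A_3| = √((7)² + (-24)²) = √625 = 25
|A_3A_4| = √((0)² + (4)²) = √16 = 4
|A_4A_5| = √((21)² + (20)²) = √841 = 29
|A_5A_1| = √((-20)² + (15)²) = √625 = 25
Perimeter = 17 + 25 + 4 + 29 + 25 = 100.

100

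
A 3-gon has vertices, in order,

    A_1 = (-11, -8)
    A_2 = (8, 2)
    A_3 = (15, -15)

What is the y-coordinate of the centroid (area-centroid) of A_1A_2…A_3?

Apply the surveyor's formula. First the cross-terms c_i = x_i·y_{i+1} − x_{i+1}·y_i:
  42, -150, -285  ⇒  2A = -393, A = -196.5.
Then Σ (y_i + y_{i+1})·c_i = 8253, so ȳ = 8253 / (6·(-196.5)) = -7.

-7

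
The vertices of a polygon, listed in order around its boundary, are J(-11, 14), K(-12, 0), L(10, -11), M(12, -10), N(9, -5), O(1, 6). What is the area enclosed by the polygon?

Apply the shoelace formula: 2A = Σ (x_i·y_{i+1} − x_{i+1}·y_i), indices taken mod 6.
J→K: (-11)(0) − (-12)(14) = 168
K→L: (-12)(-11) − (10)(0) = 132
L→M: (10)(-10) − (12)(-11) = 32
M→N: (12)(-5) − (9)(-10) = 30
N→O: (9)(6) − (1)(-5) = 59
O→J: (1)(14) − (-11)(6) = 80
Σ = 501
Area = |Σ|/2 = 250.5.

250.5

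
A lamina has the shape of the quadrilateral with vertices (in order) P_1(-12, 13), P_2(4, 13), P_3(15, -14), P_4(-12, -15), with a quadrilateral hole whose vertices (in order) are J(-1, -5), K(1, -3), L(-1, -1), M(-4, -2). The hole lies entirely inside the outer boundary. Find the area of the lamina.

584

Outer boundary:
Apply the shoelace formula: 2A = Σ (x_i·y_{i+1} − x_{i+1}·y_i), indices taken mod 4.
Σ = (-208) + (-251) + (-393) + (-336) = -1188
Area = |Σ|/2 = 594.
Hole:
Apply the shoelace (surveyor's) formula: 2A = Σ (x_i·y_{i+1} − x_{i+1}·y_i), indices taken mod 4.
Σ = (8) + (-4) + (-2) + (18) = 20
Area = |Σ|/2 = 10.
Net area = 594 − 10 = 584.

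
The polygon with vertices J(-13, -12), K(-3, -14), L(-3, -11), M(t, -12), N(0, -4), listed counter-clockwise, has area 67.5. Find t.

2

Write out the shoelace sum; only the two edges meeting at M involve t:
2·Area = [((-3)·(-12) − t·(-11)) + (t·(-4) − 0·(-12))] + 85
       = 7·t + 121 = 135
⇒ t = 2.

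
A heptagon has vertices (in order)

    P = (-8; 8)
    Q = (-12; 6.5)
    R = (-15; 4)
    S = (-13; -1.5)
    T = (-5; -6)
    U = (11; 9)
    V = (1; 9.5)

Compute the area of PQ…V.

P→Q: (-8)(6.5) − (-12)(8) = 44
Q→R: (-12)(4) − (-15)(6.5) = 49.5
R→S: (-15)(-1.5) − (-13)(4) = 74.5
S→T: (-13)(-6) − (-5)(-1.5) = 70.5
T→U: (-5)(9) − (11)(-6) = 21
U→V: (11)(9.5) − (1)(9) = 95.5
V→P: (1)(8) − (-8)(9.5) = 84
Σ = 439
Area = |Σ|/2 = 219.5.

219.5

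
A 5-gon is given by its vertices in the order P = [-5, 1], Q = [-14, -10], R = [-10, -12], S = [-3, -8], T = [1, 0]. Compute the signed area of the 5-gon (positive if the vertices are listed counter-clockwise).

92.5

Apply Gauss's area formula: 2A = Σ (x_i·y_{i+1} − x_{i+1}·y_i), indices taken mod 5.
Σ = (64) + (68) + (44) + (8) + (1) = 185
Signed area = Σ/2 = 92.5 (positive ⇒ counter-clockwise traversal).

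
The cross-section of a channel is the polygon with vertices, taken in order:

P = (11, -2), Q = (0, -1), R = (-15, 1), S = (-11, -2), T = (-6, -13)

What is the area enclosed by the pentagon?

Cross-terms: -11, -15, 41, 131, 155  ⇒  Σ = 301
Area = |Σ|/2 = 150.5.

150.5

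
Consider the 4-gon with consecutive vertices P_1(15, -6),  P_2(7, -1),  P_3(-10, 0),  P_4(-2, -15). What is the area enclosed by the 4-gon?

Apply the shoelace (surveyor's) formula: 2A = Σ (x_i·y_{i+1} − x_{i+1}·y_i), indices taken mod 4.
Cross-terms: 27, -10, 150, 237  ⇒  Σ = 404
Area = |Σ|/2 = 202.

202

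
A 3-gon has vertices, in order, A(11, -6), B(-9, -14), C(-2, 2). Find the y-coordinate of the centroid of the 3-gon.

-6

Apply the shoelace formula. First the cross-terms c_i = x_i·y_{i+1} − x_{i+1}·y_i:
  -208, -46, -10  ⇒  2A = -264, A = -132.
Then Σ (y_i + y_{i+1})·c_i = 4752, so ȳ = 4752 / (6·(-132)) = -6.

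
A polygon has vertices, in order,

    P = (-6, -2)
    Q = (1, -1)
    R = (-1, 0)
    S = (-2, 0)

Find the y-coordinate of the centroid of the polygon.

Apply the shoelace formula. First the cross-terms c_i = x_i·y_{i+1} − x_{i+1}·y_i:
  8, -1, 0, 4  ⇒  2A = 11, A = 5.5.
Then Σ (y_i + y_{i+1})·c_i = -31, so ȳ = -31 / (6·5.5) = -31/33.

-31/33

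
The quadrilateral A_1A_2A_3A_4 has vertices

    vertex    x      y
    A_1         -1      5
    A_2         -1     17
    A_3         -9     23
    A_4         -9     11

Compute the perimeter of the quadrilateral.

|A_1A_2| = √((0)² + (12)²) = √144 = 12
|A_2A_3| = √((-8)² + (6)²) = √100 = 10
|A_3A_4| = √((0)² + (-12)²) = √144 = 12
|A_4A_1| = √((8)² + (-6)²) = √100 = 10
Perimeter = 12 + 10 + 12 + 10 = 44.

44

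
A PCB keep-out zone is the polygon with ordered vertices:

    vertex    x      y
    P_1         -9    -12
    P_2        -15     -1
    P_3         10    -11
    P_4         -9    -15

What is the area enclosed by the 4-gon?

136

P_1→P_2: (-9)(-1) − (-15)(-12) = -171
P_2→P_3: (-15)(-11) − (10)(-1) = 175
P_3→P_4: (10)(-15) − (-9)(-11) = -249
P_4→P_1: (-9)(-12) − (-9)(-15) = -27
Σ = -272
Area = |Σ|/2 = 136.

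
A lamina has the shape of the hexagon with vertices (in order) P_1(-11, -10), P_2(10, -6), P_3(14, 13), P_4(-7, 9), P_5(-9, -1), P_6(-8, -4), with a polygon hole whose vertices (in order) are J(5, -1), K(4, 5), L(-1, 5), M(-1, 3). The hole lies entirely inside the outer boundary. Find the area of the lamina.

353.5

Outer boundary:
Apply the shoelace (surveyor's) formula: 2A = Σ (x_i·y_{i+1} − x_{i+1}·y_i), indices taken mod 6.
P_1→P_2: (-11)(-6) − (10)(-10) = 166
P_2→P_3: (10)(13) − (14)(-6) = 214
P_3→P_4: (14)(9) − (-7)(13) = 217
P_4→P_5: (-7)(-1) − (-9)(9) = 88
P_5→P_6: (-9)(-4) − (-8)(-1) = 28
P_6→P_1: (-8)(-10) − (-11)(-4) = 36
Σ = 749
Area = |Σ|/2 = 374.5.
Hole:
Apply Gauss's area formula: 2A = Σ (x_i·y_{i+1} − x_{i+1}·y_i), indices taken mod 4.
Cross-terms: 29, 25, 2, -14  ⇒  Σ = 42
Area = |Σ|/2 = 21.
Net area = 374.5 − 21 = 353.5.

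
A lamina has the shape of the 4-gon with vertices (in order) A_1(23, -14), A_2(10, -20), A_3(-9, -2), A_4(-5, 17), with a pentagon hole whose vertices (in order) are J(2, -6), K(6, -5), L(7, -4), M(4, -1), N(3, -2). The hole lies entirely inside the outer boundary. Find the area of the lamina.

Outer boundary:
Apply the shoelace (surveyor's) formula: 2A = Σ (x_i·y_{i+1} − x_{i+1}·y_i), indices taken mod 4.
A_1→A_2: (23)(-20) − (10)(-14) = -320
A_2→A_3: (10)(-2) − (-9)(-20) = -200
A_3→A_4: (-9)(17) − (-5)(-2) = -163
A_4→A_1: (-5)(-14) − (23)(17) = -321
Σ = -1004
Area = |Σ|/2 = 502.
Hole:
Apply Gauss's area formula: 2A = Σ (x_i·y_{i+1} − x_{i+1}·y_i), indices taken mod 5.
Σ = (26) + (11) + (9) + (-5) + (-14) = 27
Area = |Σ|/2 = 13.5.
Net area = 502 − 13.5 = 488.5.

488.5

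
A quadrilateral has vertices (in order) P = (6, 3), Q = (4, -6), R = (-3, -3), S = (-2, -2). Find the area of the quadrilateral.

P→Q: (6)(-6) − (4)(3) = -48
Q→R: (4)(-3) − (-3)(-6) = -30
R→S: (-3)(-2) − (-2)(-3) = 0
S→P: (-2)(3) − (6)(-2) = 6
Σ = -72
Area = |Σ|/2 = 36.

36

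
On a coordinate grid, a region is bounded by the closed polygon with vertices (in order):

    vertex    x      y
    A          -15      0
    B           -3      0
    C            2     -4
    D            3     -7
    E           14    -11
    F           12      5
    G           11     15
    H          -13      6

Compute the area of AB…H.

Apply the surveyor's formula: 2A = Σ (x_i·y_{i+1} − x_{i+1}·y_i), indices taken mod 8.
Cross-terms: 0, 12, -2, 65, 202, 125, 261, 90  ⇒  Σ = 753
Area = |Σ|/2 = 376.5.

376.5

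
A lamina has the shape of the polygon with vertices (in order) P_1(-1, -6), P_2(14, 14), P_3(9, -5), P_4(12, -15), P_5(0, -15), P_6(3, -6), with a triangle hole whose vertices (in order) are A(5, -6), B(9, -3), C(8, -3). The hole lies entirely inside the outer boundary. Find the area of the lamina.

Outer boundary:
Σ = (70) + (-196) + (-75) + (-180) + (45) + (-24) = -360
Area = |Σ|/2 = 180.
Hole:
Σ = (39) + (-3) + (-33) = 3
Area = |Σ|/2 = 1.5.
Net area = 180 − 1.5 = 178.5.

178.5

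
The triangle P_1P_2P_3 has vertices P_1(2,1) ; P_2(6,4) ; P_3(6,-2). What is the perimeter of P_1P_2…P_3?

16

|P_1P_2| = √((4)² + (3)²) = √25 = 5
|P_2P_3| = √((0)² + (-6)²) = √36 = 6
|P_3P_1| = √((-4)² + (3)²) = √25 = 5
Perimeter = 5 + 6 + 5 = 16.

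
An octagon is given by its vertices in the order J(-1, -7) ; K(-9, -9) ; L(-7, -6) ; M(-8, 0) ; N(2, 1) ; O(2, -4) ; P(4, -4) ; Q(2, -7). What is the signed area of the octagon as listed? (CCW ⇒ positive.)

Apply the shoelace (surveyor's) formula: 2A = Σ (x_i·y_{i+1} − x_{i+1}·y_i), indices taken mod 8.
Σ = (-54) + (-9) + (-48) + (-8) + (-10) + (8) + (-20) + (-21) = -162
Signed area = Σ/2 = -81 (negative ⇒ clockwise traversal).

-81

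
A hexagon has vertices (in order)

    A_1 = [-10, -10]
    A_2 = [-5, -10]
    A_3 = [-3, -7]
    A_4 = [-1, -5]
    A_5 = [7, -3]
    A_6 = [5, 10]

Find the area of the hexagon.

Apply the shoelace formula: 2A = Σ (x_i·y_{i+1} − x_{i+1}·y_i), indices taken mod 6.
Cross-terms: 50, 5, 8, 38, 85, 50  ⇒  Σ = 236
Area = |Σ|/2 = 118.

118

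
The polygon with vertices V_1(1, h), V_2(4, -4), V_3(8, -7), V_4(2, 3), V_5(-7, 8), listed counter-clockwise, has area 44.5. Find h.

Write out the shoelace sum; only the two edges meeting at V_1 involve h:
2·Area = [((-7)·h − 1·8) + (1·(-4) − 4·h)] + 79
       = -11·h + 67 = 89
⇒ h = -2.

-2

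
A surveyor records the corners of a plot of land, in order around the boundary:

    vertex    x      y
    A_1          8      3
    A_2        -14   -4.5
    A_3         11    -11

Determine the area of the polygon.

165.25

Apply the surveyor's formula: 2A = Σ (x_i·y_{i+1} − x_{i+1}·y_i), indices taken mod 3.
Cross-terms: 6, 203.5, 121  ⇒  Σ = 330.5
Area = |Σ|/2 = 165.25.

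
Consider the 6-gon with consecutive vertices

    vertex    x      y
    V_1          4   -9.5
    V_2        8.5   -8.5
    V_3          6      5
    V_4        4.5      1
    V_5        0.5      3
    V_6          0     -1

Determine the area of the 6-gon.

70.125

Σ = (46.75) + (93.5) + (-16.5) + (13) + (-0.5) + (4) = 140.25
Area = |Σ|/2 = 70.125.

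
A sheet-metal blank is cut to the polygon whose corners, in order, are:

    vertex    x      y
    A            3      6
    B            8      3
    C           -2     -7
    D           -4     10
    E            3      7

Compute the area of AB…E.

99

A→B: (3)(3) − (8)(6) = -39
B→C: (8)(-7) − (-2)(3) = -50
C→D: (-2)(10) − (-4)(-7) = -48
D→E: (-4)(7) − (3)(10) = -58
E→A: (3)(6) − (3)(7) = -3
Σ = -198
Area = |Σ|/2 = 99.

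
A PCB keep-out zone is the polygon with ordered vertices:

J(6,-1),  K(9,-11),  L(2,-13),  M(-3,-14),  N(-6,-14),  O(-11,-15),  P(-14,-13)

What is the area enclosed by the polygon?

Cross-terms: -57, -95, -67, -42, -64, -67, 92  ⇒  Σ = -300
Area = |Σ|/2 = 150.

150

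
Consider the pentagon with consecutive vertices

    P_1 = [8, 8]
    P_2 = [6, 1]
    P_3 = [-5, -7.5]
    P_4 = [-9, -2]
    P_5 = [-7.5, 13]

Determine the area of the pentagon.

216.75

Apply the shoelace formula: 2A = Σ (x_i·y_{i+1} − x_{i+1}·y_i), indices taken mod 5.
P_1→P_2: (8)(1) − (6)(8) = -40
P_2→P_3: (6)(-7.5) − (-5)(1) = -40
P_3→P_4: (-5)(-2) − (-9)(-7.5) = -57.5
P_4→P_5: (-9)(13) − (-7.5)(-2) = -132
P_5→P_1: (-7.5)(8) − (8)(13) = -164
Σ = -433.5
Area = |Σ|/2 = 216.75.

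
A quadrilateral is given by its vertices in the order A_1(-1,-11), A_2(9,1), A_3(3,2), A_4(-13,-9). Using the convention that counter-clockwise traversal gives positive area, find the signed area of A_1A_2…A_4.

Apply Gauss's area formula: 2A = Σ (x_i·y_{i+1} − x_{i+1}·y_i), indices taken mod 4.
A_1→A_2: (-1)(1) − (9)(-11) = 98
A_2→A_3: (9)(2) − (3)(1) = 15
A_3→A_4: (3)(-9) − (-13)(2) = -1
A_4→A_1: (-13)(-11) − (-1)(-9) = 134
Σ = 246
Signed area = Σ/2 = 123 (positive ⇒ counter-clockwise traversal).

123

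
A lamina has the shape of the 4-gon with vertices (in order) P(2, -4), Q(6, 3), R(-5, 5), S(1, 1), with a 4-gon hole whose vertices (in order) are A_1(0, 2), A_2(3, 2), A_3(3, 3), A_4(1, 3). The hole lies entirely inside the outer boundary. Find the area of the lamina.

Outer boundary:
Apply the shoelace (surveyor's) formula: 2A = Σ (x_i·y_{i+1} − x_{i+1}·y_i), indices taken mod 4.
P→Q: (2)(3) − (6)(-4) = 30
Q→R: (6)(5) − (-5)(3) = 45
R→S: (-5)(1) − (1)(5) = -10
S→P: (1)(-4) − (2)(1) = -6
Σ = 59
Area = |Σ|/2 = 29.5.
Hole:
Apply the shoelace formula: 2A = Σ (x_i·y_{i+1} − x_{i+1}·y_i), indices taken mod 4.
A_1→A_2: (0)(2) − (3)(2) = -6
A_2→A_3: (3)(3) − (3)(2) = 3
A_3→A_4: (3)(3) − (1)(3) = 6
A_4→A_1: (1)(2) − (0)(3) = 2
Σ = 5
Area = |Σ|/2 = 2.5.
Net area = 29.5 − 2.5 = 27.

27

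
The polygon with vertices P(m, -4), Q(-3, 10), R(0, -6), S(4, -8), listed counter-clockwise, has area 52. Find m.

5

Write out the shoelace sum; only the two edges meeting at P involve m:
2·Area = [(4·(-4) − m·(-8)) + (m·10 − (-3)·(-4))] + 42
       = 18·m + 14 = 104
⇒ m = 5.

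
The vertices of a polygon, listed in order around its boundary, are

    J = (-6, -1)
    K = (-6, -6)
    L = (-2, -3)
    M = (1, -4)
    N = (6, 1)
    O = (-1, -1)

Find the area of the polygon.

J→K: (-6)(-6) − (-6)(-1) = 30
K→L: (-6)(-3) − (-2)(-6) = 6
L→M: (-2)(-4) − (1)(-3) = 11
M→N: (1)(1) − (6)(-4) = 25
N→O: (6)(-1) − (-1)(1) = -5
O→J: (-1)(-1) − (-6)(-1) = -5
Σ = 62
Area = |Σ|/2 = 31.

31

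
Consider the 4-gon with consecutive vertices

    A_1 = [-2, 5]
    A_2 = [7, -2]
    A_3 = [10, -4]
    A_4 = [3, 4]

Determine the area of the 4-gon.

18

Cross-terms: -31, -8, 52, 23  ⇒  Σ = 36
Area = |Σ|/2 = 18.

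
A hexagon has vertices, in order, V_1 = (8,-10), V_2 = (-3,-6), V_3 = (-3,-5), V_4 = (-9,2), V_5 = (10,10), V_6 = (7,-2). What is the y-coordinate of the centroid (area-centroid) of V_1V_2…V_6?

-7/193

Apply the shoelace formula. First the cross-terms c_i = x_i·y_{i+1} − x_{i+1}·y_i:
  -78, -3, -51, -110, -90, -54  ⇒  2A = -386, A = -193.
Then Σ (y_i + y_{i+1})·c_i = 42, so ȳ = 42 / (6·(-193)) = -7/193.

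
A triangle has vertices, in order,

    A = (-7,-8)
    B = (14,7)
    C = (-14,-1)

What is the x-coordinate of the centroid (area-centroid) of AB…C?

Apply Gauss's area formula. First the cross-terms c_i = x_i·y_{i+1} − x_{i+1}·y_i:
  63, 84, 105  ⇒  2A = 252, A = 126.
Then Σ (x_i + x_{i+1})·c_i = -1764, so x̄ = -1764 / (6·126) = -7/3.

-7/3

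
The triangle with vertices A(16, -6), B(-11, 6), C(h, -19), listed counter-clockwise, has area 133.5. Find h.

Write out the shoelace sum; only the two edges meeting at C involve h:
2·Area = [((-11)·(-19) − h·6) + (h·(-6) − 16·(-19))] + 30
       = -12·h + 543 = 267
⇒ h = 23.

23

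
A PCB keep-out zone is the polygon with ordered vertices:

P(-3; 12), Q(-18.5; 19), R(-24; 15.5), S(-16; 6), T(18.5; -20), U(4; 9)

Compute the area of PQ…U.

484.375

Apply Gauss's area formula: 2A = Σ (x_i·y_{i+1} − x_{i+1}·y_i), indices taken mod 6.
P→Q: (-3)(19) − (-18.5)(12) = 165
Q→R: (-18.5)(15.5) − (-24)(19) = 169.25
R→S: (-24)(6) − (-16)(15.5) = 104
S→T: (-16)(-20) − (18.5)(6) = 209
T→U: (18.5)(9) − (4)(-20) = 246.5
U→P: (4)(12) − (-3)(9) = 75
Σ = 968.75
Area = |Σ|/2 = 484.375.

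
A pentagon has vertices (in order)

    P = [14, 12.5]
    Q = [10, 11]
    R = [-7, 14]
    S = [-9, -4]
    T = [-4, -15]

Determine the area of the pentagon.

339.5

Cross-terms: 29, 217, 154, 119, 160  ⇒  Σ = 679
Area = |Σ|/2 = 339.5.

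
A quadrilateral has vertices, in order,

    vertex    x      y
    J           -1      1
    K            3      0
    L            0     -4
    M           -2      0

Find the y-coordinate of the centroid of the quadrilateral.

-1

Apply Gauss's area formula. First the cross-terms c_i = x_i·y_{i+1} − x_{i+1}·y_i:
  -3, -12, -8, -2  ⇒  2A = -25, A = -12.5.
Then Σ (y_i + y_{i+1})·c_i = 75, so ȳ = 75 / (6·(-12.5)) = -1.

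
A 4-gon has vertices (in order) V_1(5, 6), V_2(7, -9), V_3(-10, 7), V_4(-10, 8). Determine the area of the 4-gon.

Σ = (-87) + (-41) + (-10) + (-100) = -238
Area = |Σ|/2 = 119.

119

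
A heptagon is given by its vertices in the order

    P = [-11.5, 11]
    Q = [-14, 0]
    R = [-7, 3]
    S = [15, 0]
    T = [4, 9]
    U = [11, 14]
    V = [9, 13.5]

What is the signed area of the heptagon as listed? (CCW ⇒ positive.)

217.875

Apply Gauss's area formula: 2A = Σ (x_i·y_{i+1} − x_{i+1}·y_i), indices taken mod 7.
Σ = (154) + (-42) + (-45) + (135) + (-43) + (22.5) + (254.25) = 435.75
Signed area = Σ/2 = 217.875 (positive ⇒ counter-clockwise traversal).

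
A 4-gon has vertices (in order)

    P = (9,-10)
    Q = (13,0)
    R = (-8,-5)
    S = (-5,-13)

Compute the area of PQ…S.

155.5

Σ = (130) + (-65) + (79) + (167) = 311
Area = |Σ|/2 = 155.5.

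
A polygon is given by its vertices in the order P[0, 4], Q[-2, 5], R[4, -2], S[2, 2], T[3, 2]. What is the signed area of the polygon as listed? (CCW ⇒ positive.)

Apply the shoelace formula: 2A = Σ (x_i·y_{i+1} − x_{i+1}·y_i), indices taken mod 5.
Σ = (8) + (-16) + (12) + (-2) + (12) = 14
Signed area = Σ/2 = 7 (positive ⇒ counter-clockwise traversal).

7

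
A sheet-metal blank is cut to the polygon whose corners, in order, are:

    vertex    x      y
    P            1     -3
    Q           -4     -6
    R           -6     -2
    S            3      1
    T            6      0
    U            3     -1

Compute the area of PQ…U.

Σ = (-18) + (-28) + (0) + (-6) + (-6) + (-8) = -66
Area = |Σ|/2 = 33.

33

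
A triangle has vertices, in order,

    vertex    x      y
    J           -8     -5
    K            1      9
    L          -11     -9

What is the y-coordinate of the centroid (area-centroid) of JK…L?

-5/3

Apply the shoelace formula. First the cross-terms c_i = x_i·y_{i+1} − x_{i+1}·y_i:
  -67, 90, -17  ⇒  2A = 6, A = 3.
Then Σ (y_i + y_{i+1})·c_i = -30, so ȳ = -30 / (6·3) = -5/3.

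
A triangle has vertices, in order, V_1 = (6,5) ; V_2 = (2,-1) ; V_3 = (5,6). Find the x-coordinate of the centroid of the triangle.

13/3

Apply the shoelace (surveyor's) formula. First the cross-terms c_i = x_i·y_{i+1} − x_{i+1}·y_i:
  -16, 17, -11  ⇒  2A = -10, A = -5.
Then Σ (x_i + x_{i+1})·c_i = -130, so x̄ = -130 / (6·(-5)) = 13/3.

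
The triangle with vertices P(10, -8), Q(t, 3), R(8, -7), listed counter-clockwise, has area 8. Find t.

The doubled signed area Σ (x_i y_{i+1} − x_{i+1} y_i) is linear in t.
With t=0 it equals 12; the coefficient of t is 1 (from the two edges through Q).
So 1·t + 12 = 2·8 = 16 ⇒ t = 4.

4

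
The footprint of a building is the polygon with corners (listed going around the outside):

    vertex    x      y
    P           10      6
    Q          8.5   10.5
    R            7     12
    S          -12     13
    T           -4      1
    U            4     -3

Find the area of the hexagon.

Apply Gauss's area formula: 2A = Σ (x_i·y_{i+1} − x_{i+1}·y_i), indices taken mod 6.
Σ = (54) + (28.5) + (235) + (40) + (8) + (54) = 419.5
Area = |Σ|/2 = 209.75.

209.75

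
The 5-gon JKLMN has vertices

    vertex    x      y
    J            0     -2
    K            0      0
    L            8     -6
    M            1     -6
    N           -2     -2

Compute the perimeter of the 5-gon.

|JK| = √((0)² + (2)²) = √4 = 2
|KL| = √((8)² + (-6)²) = √100 = 10
|LM| = √((-7)² + (0)²) = √49 = 7
|MN| = √((-3)² + (4)²) = √25 = 5
|NJ| = √((2)² + (0)²) = √4 = 2
Perimeter = 2 + 10 + 7 + 5 + 2 = 26.

26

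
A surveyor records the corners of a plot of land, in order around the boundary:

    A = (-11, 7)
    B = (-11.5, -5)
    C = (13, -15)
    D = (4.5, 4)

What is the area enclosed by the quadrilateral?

Apply the shoelace formula: 2A = Σ (x_i·y_{i+1} − x_{i+1}·y_i), indices taken mod 4.
Σ = (135.5) + (237.5) + (119.5) + (75.5) = 568
Area = |Σ|/2 = 284.

284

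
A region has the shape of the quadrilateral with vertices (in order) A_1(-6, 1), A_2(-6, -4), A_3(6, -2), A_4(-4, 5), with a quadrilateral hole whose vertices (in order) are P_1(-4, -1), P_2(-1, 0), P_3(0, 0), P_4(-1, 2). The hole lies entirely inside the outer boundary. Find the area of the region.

53

Outer boundary:
Cross-terms: 30, 36, 22, 26  ⇒  Σ = 114
Area = |Σ|/2 = 57.
Hole:
Σ = (-1) + (0) + (0) + (9) = 8
Area = |Σ|/2 = 4.
Net area = 57 − 4 = 53.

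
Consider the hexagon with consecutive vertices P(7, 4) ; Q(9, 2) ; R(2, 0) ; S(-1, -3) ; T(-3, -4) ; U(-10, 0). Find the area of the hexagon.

58.5

Cross-terms: -22, -4, -6, -5, -40, -40  ⇒  Σ = -117
Area = |Σ|/2 = 58.5.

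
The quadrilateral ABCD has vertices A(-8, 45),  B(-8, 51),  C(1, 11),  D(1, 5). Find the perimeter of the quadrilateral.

94

|AB| = √((0)² + (6)²) = √36 = 6
|BC| = √((9)² + (-40)²) = √1681 = 41
|CD| = √((0)² + (-6)²) = √36 = 6
|DA| = √((-9)² + (40)²) = √1681 = 41
Perimeter = 6 + 41 + 6 + 41 = 94.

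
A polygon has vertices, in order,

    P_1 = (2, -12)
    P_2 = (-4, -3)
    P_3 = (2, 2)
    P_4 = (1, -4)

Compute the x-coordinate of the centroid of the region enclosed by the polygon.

-1/3

Apply the surveyor's formula. First the cross-terms c_i = x_i·y_{i+1} − x_{i+1}·y_i:
  -54, -2, -10, -4  ⇒  2A = -70, A = -35.
Then Σ (x_i + x_{i+1})·c_i = 70, so x̄ = 70 / (6·(-35)) = -1/3.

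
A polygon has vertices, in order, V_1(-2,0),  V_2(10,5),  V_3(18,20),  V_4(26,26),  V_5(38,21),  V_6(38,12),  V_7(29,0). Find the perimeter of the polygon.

108

|V_1V_2| = √((12)² + (5)²) = √169 = 13
|V_2V_3| = √((8)² + (15)²) = √289 = 17
|V_3V_4| = √((8)² + (6)²) = √100 = 10
|V_4V_5| = √((12)² + (-5)²) = √169 = 13
|V_5V_6| = √((0)² + (-9)²) = √81 = 9
|V_6V_7| = √((-9)² + (-12)²) = √225 = 15
|V_7V_1| = √((-31)² + (0)²) = √961 = 31
Perimeter = 13 + 17 + 10 + 13 + 9 + 15 + 31 = 108.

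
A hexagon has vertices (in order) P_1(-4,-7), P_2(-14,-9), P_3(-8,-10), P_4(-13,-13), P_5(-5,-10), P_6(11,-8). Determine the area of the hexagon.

Apply the shoelace formula: 2A = Σ (x_i·y_{i+1} − x_{i+1}·y_i), indices taken mod 6.
Σ = (-62) + (68) + (-26) + (65) + (150) + (-109) = 86
Area = |Σ|/2 = 43.

43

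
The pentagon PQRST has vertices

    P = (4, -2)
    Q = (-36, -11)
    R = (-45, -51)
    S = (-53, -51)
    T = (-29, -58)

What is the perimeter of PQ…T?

|PQ| = √((-40)² + (-9)²) = √1681 = 41
|QR| = √((-9)² + (-40)²) = √1681 = 41
|RS| = √((-8)² + (0)²) = √64 = 8
|ST| = √((24)² + (-7)²) = √625 = 25
|TP| = √((33)² + (56)²) = √4225 = 65
Perimeter = 41 + 41 + 8 + 25 + 65 = 180.

180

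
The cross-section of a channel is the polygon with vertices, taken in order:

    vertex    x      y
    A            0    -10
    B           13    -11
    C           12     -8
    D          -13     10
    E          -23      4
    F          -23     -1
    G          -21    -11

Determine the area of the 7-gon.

454.5

Cross-terms: 130, 28, 16, 178, 115, 232, 210  ⇒  Σ = 909
Area = |Σ|/2 = 454.5.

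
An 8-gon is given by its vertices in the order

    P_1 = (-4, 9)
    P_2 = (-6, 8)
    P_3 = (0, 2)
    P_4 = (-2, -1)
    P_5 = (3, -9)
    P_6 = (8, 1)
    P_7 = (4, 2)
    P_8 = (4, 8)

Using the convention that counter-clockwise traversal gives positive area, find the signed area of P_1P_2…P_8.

Apply the shoelace formula: 2A = Σ (x_i·y_{i+1} − x_{i+1}·y_i), indices taken mod 8.
Σ = (22) + (-12) + (4) + (21) + (75) + (12) + (24) + (68) = 214
Signed area = Σ/2 = 107 (positive ⇒ counter-clockwise traversal).

107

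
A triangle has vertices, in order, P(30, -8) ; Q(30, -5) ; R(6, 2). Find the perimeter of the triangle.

|PQ| = √((0)² + (3)²) = √9 = 3
|QR| = √((-24)² + (7)²) = √625 = 25
|RP| = √((24)² + (-10)²) = √676 = 26
Perimeter = 3 + 25 + 26 = 54.

54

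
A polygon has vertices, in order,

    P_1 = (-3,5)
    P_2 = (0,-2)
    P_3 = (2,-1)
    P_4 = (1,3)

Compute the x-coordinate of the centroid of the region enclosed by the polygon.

Apply the shoelace formula. First the cross-terms c_i = x_i·y_{i+1} − x_{i+1}·y_i:
  6, 4, 7, 14  ⇒  2A = 31, A = 15.5.
Then Σ (x_i + x_{i+1})·c_i = -17, so x̄ = -17 / (6·15.5) = -17/93.

-17/93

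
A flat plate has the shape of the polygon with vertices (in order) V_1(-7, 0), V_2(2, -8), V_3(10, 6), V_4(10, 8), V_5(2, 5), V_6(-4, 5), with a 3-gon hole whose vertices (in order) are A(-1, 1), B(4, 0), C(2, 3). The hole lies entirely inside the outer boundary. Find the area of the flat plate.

Outer boundary:
Σ = (56) + (92) + (20) + (34) + (30) + (35) = 267
Area = |Σ|/2 = 133.5.
Hole:
Apply the surveyor's formula: 2A = Σ (x_i·y_{i+1} − x_{i+1}·y_i), indices taken mod 3.
Σ = (-4) + (12) + (5) = 13
Area = |Σ|/2 = 6.5.
Net area = 133.5 − 6.5 = 127.

127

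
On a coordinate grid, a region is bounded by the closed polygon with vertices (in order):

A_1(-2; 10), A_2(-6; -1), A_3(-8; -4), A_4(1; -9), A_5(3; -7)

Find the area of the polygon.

Apply Gauss's area formula: 2A = Σ (x_i·y_{i+1} − x_{i+1}·y_i), indices taken mod 5.
Σ = (62) + (16) + (76) + (20) + (16) = 190
Area = |Σ|/2 = 95.

95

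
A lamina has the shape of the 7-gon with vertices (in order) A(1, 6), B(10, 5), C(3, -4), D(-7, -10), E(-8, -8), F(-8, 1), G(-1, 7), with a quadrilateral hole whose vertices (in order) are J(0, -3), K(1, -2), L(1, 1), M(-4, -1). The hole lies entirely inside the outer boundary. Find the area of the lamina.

Outer boundary:
Apply the shoelace formula: 2A = Σ (x_i·y_{i+1} − x_{i+1}·y_i), indices taken mod 7.
A→B: (1)(5) − (10)(6) = -55
B→C: (10)(-4) − (3)(5) = -55
C→D: (3)(-10) − (-7)(-4) = -58
D→E: (-7)(-8) − (-8)(-10) = -24
E→F: (-8)(1) − (-8)(-8) = -72
F→G: (-8)(7) − (-1)(1) = -55
G→A: (-1)(6) − (1)(7) = -13
Σ = -332
Area = |Σ|/2 = 166.
Hole:
Cross-terms: 3, 3, 3, 12  ⇒  Σ = 21
Area = |Σ|/2 = 10.5.
Net area = 166 − 10.5 = 155.5.

155.5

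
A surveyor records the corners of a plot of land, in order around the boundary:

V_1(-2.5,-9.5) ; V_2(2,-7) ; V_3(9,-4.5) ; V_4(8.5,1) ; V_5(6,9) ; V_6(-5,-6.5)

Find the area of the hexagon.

122.75

Σ = (36.5) + (54) + (47.25) + (70.5) + (6) + (31.25) = 245.5
Area = |Σ|/2 = 122.75.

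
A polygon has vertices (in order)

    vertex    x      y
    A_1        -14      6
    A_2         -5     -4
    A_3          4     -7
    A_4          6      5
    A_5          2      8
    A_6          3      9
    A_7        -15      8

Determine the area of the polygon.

206

Σ = (86) + (51) + (62) + (38) + (-6) + (159) + (22) = 412
Area = |Σ|/2 = 206.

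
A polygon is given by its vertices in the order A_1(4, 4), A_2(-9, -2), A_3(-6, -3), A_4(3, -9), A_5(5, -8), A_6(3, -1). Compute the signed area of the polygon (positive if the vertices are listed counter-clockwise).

Apply the surveyor's formula: 2A = Σ (x_i·y_{i+1} − x_{i+1}·y_i), indices taken mod 6.
A_1→A_2: (4)(-2) − (-9)(4) = 28
A_2→A_3: (-9)(-3) − (-6)(-2) = 15
A_3→A_4: (-6)(-9) − (3)(-3) = 63
A_4→A_5: (3)(-8) − (5)(-9) = 21
A_5→A_6: (5)(-1) − (3)(-8) = 19
A_6→A_1: (3)(4) − (4)(-1) = 16
Σ = 162
Signed area = Σ/2 = 81 (positive ⇒ counter-clockwise traversal).

81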